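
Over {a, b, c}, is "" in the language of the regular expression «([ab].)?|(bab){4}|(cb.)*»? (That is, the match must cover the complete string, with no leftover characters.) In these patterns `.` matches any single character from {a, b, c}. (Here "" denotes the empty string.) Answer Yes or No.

Yes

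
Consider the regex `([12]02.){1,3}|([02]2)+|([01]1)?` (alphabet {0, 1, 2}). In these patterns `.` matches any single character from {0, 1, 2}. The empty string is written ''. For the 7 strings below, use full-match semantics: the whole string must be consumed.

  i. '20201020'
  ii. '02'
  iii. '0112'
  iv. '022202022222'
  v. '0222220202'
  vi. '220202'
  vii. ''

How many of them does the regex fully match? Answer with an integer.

i → match
ii → match
iii → no match
iv → match
v → match
vi → match
vii → match
Total matched: 6

6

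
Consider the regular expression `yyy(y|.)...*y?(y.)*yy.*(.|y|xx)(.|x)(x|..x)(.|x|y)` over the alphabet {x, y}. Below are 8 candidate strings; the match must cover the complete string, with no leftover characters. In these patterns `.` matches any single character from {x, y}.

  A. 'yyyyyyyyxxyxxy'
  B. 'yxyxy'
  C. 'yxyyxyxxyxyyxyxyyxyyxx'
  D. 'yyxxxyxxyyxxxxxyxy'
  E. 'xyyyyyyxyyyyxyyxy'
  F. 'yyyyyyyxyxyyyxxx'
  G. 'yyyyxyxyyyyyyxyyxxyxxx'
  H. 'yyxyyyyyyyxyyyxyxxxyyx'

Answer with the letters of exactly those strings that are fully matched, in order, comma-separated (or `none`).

A, F, G

A → match
B → no match — must start with 'yyy'
C → no match — must start with 'yyy'
D → no match — must start with 'yyy'
E → no match — must start with 'yyy'
F → match
G → match
H → no match — must start with 'yyy'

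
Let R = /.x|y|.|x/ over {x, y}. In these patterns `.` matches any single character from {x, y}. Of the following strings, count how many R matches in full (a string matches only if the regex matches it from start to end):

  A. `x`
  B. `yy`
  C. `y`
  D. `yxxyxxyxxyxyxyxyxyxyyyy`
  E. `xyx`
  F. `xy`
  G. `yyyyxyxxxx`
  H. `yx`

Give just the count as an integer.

A → match
B → no match
C → match
D → no match
E → no match
F → no match
G → no match
H → match
Total matched: 3

3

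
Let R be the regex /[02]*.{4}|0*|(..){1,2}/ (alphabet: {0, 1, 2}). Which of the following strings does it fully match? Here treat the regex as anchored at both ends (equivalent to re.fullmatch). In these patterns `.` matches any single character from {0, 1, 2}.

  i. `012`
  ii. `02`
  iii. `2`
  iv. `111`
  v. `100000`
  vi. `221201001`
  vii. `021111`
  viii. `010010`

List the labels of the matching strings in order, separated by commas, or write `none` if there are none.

ii, vii

i → no match
ii → match
iii → no match
iv → no match
v → no match
vi → no match
vii → match
viii → no match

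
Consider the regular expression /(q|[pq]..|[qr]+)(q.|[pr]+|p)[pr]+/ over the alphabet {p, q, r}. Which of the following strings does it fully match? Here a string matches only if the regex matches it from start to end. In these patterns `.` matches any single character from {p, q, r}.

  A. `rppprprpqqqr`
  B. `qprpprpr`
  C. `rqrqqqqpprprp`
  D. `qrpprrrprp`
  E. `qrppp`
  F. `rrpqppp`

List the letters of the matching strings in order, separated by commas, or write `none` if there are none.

A. `rppprprpqqqr` → no match
B. `qprpprpr` → match
C → match
D. `qrpprrrprp` → match
E. `qrppp` → match
F. `rrpqppp` → no match

B, C, D, E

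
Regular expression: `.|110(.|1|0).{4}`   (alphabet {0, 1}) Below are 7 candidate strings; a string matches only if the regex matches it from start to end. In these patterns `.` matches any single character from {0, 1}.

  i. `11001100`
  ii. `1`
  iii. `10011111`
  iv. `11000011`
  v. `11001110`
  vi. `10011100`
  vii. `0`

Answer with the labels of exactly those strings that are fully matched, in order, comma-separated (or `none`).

i → match
ii → match
iii → no match
iv → match
v → match
vi → no match
vii → match

i, ii, iv, v, vii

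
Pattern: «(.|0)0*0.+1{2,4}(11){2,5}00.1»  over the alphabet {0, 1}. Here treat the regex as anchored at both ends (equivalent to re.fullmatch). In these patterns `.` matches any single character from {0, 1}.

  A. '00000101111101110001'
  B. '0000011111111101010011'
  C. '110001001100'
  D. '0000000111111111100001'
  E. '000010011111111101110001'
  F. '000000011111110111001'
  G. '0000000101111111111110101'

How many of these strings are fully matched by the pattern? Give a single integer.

A → no match
B → no match
C → no match — must end with '1'
D → no match
E → no match
F → no match
G → no match
Total matched: 0

0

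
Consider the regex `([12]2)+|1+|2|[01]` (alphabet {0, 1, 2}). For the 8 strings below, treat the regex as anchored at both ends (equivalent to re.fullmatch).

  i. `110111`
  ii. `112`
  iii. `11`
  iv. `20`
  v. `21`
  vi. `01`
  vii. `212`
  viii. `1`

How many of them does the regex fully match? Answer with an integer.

i → no match
ii → no match
iii → match
iv → no match
v → no match
vi → no match
vii → no match
viii → match
Total matched: 2

2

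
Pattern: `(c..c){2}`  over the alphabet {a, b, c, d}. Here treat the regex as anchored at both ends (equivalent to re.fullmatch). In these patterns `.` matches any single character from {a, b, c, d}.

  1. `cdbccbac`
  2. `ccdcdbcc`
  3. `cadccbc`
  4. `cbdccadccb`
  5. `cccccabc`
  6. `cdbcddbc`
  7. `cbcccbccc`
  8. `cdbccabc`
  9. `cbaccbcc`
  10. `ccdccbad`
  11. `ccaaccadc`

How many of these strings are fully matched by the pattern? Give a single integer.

1 → match
2 → no match
3 → no match
4 → no match — must end with `c`
5 → match
6 → no match
7 → no match
8 → match
9 → match
10 → no match — must end with `c`
11 → no match
Total matched: 4

4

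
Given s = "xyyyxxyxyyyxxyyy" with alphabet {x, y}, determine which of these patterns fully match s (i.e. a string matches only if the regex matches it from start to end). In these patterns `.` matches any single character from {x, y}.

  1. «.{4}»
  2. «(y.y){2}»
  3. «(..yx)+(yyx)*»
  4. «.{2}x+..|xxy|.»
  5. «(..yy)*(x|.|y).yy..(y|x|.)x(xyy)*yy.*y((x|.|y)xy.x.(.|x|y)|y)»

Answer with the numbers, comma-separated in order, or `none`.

1 → no match
2 → no match — must start with "y"
3 → no match
4 → no match
5 → match

5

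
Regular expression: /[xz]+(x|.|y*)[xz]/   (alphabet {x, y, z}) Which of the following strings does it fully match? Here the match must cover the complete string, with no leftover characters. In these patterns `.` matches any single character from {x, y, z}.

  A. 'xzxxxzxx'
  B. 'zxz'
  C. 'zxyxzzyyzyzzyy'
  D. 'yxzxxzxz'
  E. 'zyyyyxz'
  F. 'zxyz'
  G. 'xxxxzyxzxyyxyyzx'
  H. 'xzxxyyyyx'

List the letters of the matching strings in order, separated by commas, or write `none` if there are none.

A, B, F, H

A → match
B → match
C → no match
D → no match
E → no match
F → match
G → no match
H → match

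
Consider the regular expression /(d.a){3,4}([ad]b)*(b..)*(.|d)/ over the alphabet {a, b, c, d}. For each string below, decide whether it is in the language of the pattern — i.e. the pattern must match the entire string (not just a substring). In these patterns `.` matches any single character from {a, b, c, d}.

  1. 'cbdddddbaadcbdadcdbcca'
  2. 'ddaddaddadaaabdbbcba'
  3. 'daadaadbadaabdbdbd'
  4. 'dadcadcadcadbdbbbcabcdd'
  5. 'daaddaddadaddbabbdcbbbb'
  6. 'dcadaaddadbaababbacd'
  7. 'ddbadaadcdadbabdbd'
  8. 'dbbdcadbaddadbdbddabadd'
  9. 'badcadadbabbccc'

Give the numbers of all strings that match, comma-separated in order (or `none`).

1 → no match — must start with 'd'
2 → match
3 → no match
4 → no match
5 → no match
6 → match
7 → no match
8 → no match
9 → no match — must start with 'd'

2, 6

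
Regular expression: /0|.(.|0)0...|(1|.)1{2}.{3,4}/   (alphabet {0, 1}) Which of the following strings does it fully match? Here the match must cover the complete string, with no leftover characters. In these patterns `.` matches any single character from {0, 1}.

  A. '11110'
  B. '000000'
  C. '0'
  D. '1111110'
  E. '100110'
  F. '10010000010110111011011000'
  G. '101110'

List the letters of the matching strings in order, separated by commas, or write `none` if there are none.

B, C, D, E

A → no match
B → match
C → match
D → match
E → match
F → no match
G → no match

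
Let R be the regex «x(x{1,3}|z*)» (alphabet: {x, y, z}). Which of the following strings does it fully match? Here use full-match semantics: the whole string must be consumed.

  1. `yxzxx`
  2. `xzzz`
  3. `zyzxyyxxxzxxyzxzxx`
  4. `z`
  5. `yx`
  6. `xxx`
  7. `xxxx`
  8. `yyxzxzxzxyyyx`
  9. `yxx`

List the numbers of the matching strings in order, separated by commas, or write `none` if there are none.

1. `yxzxx` → no match — must start with `x`
2. `xzzz` → match
3 → no match — must start with `x`
4. `z` → no match — must start with `x`
5. `yx` → no match — must start with `x`
6. `xxx` → match
7. `xxxx` → match
8 → no match — must start with `x`
9. `yxx` → no match — must start with `x`

2, 6, 7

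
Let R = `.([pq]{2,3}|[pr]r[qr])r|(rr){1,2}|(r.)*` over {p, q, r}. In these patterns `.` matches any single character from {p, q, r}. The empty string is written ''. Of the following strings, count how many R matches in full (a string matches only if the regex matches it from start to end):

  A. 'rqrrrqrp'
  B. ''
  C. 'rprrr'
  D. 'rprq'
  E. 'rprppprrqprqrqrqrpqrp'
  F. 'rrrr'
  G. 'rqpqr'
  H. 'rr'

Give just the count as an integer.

A → match
B → match
C → match
D → match
E → no match
F → match
G → match
H → match
Total matched: 7

7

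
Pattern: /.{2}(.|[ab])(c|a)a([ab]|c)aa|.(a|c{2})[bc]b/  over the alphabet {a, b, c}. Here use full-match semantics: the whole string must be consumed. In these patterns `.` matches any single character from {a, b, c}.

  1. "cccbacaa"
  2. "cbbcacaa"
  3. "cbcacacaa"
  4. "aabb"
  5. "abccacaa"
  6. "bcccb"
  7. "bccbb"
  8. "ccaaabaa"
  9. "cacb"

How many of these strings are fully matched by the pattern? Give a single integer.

7

1 → no match
2 → match
3 → no match
4 → match
5 → match
6 → match
7 → match
8 → match
9 → match
Total matched: 7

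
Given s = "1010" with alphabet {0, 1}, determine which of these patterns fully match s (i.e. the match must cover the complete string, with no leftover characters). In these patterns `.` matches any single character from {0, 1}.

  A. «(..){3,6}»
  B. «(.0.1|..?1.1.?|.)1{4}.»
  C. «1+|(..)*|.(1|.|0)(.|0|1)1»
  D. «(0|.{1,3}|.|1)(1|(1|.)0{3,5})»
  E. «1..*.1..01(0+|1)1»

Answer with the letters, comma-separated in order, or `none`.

A → no match
B → no match
C → match
D → no match
E → no match — must end with "1"

C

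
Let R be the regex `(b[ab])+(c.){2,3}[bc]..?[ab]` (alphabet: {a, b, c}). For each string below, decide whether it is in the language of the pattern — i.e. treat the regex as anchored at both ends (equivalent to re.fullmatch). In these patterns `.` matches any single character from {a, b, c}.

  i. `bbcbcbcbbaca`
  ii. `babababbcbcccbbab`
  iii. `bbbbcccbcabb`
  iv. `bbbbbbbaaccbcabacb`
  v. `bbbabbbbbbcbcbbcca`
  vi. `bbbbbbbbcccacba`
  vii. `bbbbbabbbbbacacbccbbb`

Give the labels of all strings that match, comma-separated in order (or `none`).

i, ii, iii, v, vi, vii

i → match
ii → match
iii → match
iv → no match
v → match
vi → match
vii → match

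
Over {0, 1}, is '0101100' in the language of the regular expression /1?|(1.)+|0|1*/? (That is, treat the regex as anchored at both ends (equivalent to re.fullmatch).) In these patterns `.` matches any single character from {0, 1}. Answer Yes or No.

No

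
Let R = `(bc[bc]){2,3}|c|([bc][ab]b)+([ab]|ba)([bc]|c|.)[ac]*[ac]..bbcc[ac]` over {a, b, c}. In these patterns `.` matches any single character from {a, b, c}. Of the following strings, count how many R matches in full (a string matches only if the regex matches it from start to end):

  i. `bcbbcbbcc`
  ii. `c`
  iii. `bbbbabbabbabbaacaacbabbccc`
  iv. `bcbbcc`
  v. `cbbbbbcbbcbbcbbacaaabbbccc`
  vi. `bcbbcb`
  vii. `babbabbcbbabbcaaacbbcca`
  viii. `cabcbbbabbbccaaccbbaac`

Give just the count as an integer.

i → match
ii → match
iii → match
iv → match
v → match
vi → match
vii → no match
viii → no match
Total matched: 6

6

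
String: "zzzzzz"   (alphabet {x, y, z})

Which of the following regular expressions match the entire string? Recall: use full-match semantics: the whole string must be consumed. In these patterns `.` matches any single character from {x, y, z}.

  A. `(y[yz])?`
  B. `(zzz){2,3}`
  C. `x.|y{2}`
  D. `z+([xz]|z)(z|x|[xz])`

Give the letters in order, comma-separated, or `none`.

B, D

A → no match
B → match
C → no match
D → match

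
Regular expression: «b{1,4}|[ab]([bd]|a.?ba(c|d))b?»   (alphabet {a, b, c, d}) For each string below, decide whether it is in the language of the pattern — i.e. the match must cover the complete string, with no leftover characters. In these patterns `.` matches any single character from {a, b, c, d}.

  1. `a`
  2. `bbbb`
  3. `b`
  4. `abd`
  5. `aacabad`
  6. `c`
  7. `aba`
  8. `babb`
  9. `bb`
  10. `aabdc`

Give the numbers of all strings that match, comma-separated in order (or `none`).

2, 3, 9

1 → no match
2 → match
3 → match
4 → no match
5 → no match
6 → no match
7 → no match
8 → no match
9 → match
10 → no match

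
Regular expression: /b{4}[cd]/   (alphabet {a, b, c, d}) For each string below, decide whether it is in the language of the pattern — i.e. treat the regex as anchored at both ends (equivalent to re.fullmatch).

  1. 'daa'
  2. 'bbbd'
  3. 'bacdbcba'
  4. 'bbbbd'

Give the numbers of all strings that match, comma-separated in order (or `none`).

1. 'daa' → no match — must start with 'b'
2. 'bbbd' → no match
3. 'bacdbcba' → no match
4. 'bbbbd' → match

4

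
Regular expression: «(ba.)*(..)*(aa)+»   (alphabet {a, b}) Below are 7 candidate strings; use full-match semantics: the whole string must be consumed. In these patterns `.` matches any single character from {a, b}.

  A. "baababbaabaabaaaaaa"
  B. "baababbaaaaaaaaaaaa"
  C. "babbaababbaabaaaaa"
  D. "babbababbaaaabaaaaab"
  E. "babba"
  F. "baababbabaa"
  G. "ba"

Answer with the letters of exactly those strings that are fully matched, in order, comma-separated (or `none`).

A, B, C, F

A → match
B → match
C → match
D → no match — must end with "aa"
E. "babba" → no match — must end with "aa"
F. "baababbabaa" → match
G. "ba" → no match — must end with "aa"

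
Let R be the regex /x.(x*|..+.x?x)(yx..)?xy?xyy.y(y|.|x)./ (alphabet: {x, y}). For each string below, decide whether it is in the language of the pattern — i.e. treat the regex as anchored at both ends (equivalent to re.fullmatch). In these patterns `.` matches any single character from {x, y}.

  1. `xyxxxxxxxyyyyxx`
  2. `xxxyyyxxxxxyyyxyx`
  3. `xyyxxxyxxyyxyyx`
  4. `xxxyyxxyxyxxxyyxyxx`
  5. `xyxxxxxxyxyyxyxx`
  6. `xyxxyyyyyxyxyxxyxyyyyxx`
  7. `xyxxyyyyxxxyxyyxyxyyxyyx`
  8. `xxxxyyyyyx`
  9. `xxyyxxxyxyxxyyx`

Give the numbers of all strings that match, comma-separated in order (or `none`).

1 → match
2 → no match
3 → no match
4 → match
5 → match
6 → match
7 → match
8 → match
9 → no match

1, 4, 5, 6, 7, 8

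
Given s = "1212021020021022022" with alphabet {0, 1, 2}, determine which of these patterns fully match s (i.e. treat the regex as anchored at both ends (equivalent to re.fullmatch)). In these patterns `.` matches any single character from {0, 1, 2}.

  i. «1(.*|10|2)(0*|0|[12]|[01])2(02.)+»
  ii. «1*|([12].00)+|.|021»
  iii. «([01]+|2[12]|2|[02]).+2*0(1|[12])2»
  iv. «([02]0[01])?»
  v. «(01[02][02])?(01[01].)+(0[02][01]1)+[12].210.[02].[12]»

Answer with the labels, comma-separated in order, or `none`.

i → match
ii → no match
iii → match
iv → no match
v → no match

i, iii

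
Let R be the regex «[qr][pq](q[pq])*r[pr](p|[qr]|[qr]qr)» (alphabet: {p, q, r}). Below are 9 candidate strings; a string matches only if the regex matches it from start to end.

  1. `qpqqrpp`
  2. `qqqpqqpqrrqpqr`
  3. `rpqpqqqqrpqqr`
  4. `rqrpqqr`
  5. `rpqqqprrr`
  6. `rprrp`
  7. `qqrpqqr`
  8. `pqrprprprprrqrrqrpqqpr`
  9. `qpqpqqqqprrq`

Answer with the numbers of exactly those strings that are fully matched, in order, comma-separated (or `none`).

1 → match
2 → no match
3 → match
4 → match
5 → match
6 → match
7 → match
8 → no match
9 → no match

1, 3, 4, 5, 6, 7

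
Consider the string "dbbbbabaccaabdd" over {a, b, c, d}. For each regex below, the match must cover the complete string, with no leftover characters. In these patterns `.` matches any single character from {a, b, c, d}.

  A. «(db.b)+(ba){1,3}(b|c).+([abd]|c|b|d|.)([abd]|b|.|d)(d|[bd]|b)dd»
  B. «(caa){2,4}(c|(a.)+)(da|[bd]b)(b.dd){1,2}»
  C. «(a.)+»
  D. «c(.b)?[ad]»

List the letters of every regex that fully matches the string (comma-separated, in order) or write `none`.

A

A → match
B → no match — must start with "caa"
C → no match — must start with "a"
D → no match — must start with "c"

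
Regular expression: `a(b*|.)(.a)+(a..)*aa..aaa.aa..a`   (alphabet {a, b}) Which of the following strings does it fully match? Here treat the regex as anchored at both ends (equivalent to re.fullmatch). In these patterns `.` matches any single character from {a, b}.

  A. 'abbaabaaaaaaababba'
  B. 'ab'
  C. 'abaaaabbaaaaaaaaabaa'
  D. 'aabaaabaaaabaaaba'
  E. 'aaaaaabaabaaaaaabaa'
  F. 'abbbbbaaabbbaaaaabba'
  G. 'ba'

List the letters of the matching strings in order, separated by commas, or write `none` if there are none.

D

A → no match
B → no match — must end with 'a'
C → no match
D → match
E → no match
F → no match
G → no match — must start with 'a'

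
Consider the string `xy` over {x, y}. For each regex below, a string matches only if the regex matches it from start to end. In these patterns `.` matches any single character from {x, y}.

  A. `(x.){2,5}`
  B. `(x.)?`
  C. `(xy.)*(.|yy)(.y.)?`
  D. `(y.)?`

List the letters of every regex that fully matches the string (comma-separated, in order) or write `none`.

A → no match
B → match
C → no match
D → no match

B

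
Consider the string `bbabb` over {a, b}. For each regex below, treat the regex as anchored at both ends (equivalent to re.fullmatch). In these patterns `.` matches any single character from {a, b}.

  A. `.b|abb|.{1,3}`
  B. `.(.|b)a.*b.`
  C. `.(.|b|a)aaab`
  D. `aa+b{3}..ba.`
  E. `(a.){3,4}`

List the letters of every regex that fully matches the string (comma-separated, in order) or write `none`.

A → no match
B → match
C → no match — must end with `aaab`
D → no match — must start with `aa`
E → no match — must start with `a`

B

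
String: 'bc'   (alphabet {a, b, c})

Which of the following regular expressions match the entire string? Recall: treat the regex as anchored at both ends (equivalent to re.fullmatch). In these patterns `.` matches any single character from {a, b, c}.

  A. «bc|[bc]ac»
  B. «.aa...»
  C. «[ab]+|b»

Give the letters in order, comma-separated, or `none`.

A → match
B → no match
C → no match

A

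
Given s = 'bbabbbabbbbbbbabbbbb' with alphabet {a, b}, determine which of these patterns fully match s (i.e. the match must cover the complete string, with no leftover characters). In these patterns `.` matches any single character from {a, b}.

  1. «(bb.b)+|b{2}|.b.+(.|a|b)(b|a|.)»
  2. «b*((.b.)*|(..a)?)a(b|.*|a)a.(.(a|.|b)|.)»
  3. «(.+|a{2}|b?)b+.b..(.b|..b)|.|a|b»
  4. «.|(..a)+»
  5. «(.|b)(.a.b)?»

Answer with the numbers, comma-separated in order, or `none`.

1 → match
2 → no match
3 → match
4 → no match
5 → no match

1, 3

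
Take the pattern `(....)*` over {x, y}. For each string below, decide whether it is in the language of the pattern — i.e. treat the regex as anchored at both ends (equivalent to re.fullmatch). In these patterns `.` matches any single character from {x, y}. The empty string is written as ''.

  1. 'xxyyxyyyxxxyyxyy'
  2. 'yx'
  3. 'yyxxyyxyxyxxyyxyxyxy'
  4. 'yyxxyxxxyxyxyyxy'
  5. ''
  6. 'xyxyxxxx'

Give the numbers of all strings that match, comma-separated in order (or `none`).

1 → match
2 → no match
3 → match
4 → match
5 → match
6 → match

1, 3, 4, 5, 6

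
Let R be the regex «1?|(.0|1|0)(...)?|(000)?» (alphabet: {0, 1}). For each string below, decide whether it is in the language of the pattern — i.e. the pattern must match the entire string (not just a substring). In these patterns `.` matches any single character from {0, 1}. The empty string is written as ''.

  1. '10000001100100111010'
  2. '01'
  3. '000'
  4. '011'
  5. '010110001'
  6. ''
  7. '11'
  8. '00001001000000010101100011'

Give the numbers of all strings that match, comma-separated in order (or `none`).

1 → no match
2 → no match
3 → match
4 → no match
5 → no match
6 → match
7 → no match
8 → no match

3, 6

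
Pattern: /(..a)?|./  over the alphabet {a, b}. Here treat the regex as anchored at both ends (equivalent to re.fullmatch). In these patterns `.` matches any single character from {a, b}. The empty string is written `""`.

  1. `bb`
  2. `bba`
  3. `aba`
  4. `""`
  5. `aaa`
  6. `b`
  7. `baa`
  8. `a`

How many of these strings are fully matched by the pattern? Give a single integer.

1. `bb` → no match
2. `bba` → match
3. `aba` → match
4. `""` → match
5. `aaa` → match
6. `b` → match
7. `baa` → match
8. `a` → match
Total matched: 7

7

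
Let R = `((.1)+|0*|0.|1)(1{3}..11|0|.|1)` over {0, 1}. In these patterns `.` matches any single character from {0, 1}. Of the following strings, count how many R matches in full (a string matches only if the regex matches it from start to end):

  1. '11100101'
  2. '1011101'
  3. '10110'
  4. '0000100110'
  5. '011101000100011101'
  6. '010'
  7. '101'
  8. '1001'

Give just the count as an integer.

1. '11100101' → no match
2. '1011101' → no match
3. '10110' → no match
4. '0000100110' → no match
5 → no match
6. '010' → match
7. '101' → no match
8. '1001' → no match
Total matched: 1

1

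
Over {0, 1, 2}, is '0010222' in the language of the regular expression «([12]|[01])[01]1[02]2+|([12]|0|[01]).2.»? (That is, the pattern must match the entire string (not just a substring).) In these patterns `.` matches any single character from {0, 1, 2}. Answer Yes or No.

Yes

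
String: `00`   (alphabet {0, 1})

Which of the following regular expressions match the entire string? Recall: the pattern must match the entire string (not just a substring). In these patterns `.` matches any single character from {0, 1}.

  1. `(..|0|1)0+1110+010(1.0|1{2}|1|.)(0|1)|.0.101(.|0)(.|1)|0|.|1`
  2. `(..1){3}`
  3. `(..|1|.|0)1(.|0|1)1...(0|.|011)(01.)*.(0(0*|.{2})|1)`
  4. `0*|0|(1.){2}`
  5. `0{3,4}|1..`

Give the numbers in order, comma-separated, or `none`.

4

1 → no match
2 → no match — must end with `1`
3 → no match
4 → match
5 → no match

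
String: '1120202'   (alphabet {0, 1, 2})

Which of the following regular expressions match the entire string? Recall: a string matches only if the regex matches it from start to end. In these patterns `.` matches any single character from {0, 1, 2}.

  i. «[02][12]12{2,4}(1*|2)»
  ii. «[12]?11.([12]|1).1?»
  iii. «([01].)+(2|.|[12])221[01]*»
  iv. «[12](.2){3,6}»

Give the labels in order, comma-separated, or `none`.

iv

i → no match
ii → no match
iii → no match
iv → match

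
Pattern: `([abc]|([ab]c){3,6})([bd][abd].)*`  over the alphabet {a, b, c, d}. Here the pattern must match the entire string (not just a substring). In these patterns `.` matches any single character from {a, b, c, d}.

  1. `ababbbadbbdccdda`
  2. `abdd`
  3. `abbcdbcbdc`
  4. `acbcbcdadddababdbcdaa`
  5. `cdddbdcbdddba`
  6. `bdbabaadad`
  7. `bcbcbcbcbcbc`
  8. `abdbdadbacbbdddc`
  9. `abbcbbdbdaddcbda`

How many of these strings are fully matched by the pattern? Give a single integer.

1 → no match
2. `abdd` → match
3. `abbcdbcbdc` → match
4 → match
5 → match
6. `bdbabaadad` → match
7. `bcbcbcbcbcbc` → match
8 → match
9 → match
Total matched: 8

8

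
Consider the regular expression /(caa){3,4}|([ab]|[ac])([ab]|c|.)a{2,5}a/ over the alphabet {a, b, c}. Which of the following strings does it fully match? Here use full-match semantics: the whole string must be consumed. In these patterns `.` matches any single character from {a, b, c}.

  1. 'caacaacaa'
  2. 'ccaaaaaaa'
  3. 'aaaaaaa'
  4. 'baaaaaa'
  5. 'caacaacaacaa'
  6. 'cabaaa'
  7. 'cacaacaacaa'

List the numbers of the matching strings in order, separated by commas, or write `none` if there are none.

1. 'caacaacaa' → match
2. 'ccaaaaaaa' → no match
3. 'aaaaaaa' → match
4. 'baaaaaa' → match
5. 'caacaacaacaa' → match
6. 'cabaaa' → no match
7. 'cacaacaacaa' → no match

1, 3, 4, 5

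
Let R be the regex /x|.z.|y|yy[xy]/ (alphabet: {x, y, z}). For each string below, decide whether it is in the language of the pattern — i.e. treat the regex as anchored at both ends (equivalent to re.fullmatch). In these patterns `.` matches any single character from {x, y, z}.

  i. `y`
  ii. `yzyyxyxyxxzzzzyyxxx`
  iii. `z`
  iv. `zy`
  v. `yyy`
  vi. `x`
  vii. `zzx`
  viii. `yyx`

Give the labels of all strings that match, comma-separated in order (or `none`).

i → match
ii → no match
iii → no match
iv → no match
v → match
vi → match
vii → match
viii → match

i, v, vi, vii, viii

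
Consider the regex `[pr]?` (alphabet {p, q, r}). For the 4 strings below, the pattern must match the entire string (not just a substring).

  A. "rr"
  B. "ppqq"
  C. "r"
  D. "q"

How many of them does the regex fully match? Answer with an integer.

A. "rr" → no match
B. "ppqq" → no match
C. "r" → match
D. "q" → no match
Total matched: 1

1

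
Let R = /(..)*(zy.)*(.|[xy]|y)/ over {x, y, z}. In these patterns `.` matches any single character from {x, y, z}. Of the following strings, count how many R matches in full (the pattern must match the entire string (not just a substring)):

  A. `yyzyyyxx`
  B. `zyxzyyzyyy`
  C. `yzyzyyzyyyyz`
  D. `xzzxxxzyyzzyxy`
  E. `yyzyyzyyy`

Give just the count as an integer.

A. `yyzyyyxx` → no match
B. `zyxzyyzyyy` → match
C. `yzyzyyzyyyyz` → no match
D → match
E. `yyzyyzyyy` → match
Total matched: 3

3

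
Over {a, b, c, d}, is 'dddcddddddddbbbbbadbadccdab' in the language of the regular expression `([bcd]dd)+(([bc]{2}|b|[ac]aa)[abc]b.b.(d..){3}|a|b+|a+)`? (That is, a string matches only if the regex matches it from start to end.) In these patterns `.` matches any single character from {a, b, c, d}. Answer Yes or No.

Yes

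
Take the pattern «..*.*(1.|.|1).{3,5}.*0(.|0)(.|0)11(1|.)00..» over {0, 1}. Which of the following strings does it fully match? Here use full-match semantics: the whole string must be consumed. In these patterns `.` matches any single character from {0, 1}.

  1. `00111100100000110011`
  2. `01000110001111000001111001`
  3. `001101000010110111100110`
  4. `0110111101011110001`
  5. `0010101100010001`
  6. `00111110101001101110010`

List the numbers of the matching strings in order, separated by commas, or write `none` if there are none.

1 → no match
2 → no match
3 → no match
4 → no match
5 → no match
6 → no match

none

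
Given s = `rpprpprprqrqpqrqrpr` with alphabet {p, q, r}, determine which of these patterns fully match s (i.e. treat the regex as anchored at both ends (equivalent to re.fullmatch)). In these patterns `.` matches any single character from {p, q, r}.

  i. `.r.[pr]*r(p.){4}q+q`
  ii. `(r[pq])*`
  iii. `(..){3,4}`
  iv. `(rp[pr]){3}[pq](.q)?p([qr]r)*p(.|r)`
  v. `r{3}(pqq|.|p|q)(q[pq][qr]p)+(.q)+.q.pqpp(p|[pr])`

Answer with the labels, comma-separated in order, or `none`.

iv

i → no match — must end with `qq`
ii → no match
iii → no match
iv → match
v → no match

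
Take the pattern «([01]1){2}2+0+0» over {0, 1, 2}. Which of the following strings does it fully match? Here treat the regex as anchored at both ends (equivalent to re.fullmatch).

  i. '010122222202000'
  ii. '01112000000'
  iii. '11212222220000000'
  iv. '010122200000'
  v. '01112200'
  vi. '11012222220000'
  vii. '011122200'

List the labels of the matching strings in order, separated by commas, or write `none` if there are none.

i → no match
ii → match
iii → no match
iv → match
v → match
vi → match
vii → match

ii, iv, v, vi, vii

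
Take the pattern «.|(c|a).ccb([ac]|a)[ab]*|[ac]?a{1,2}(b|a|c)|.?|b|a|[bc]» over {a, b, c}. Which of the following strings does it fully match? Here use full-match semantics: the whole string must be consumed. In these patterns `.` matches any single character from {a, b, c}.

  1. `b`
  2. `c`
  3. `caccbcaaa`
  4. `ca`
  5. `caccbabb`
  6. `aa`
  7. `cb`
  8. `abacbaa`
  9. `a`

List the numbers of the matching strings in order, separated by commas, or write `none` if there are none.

1, 2, 3, 5, 6, 9

1 → match
2 → match
3 → match
4 → no match
5 → match
6 → match
7 → no match
8 → no match
9 → match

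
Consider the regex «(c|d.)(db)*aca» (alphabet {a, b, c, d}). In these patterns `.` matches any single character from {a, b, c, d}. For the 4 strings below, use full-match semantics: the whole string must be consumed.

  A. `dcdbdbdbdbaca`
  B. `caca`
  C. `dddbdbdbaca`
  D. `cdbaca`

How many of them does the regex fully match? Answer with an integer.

4

A → match
B → match
C → match
D → match
Total matched: 4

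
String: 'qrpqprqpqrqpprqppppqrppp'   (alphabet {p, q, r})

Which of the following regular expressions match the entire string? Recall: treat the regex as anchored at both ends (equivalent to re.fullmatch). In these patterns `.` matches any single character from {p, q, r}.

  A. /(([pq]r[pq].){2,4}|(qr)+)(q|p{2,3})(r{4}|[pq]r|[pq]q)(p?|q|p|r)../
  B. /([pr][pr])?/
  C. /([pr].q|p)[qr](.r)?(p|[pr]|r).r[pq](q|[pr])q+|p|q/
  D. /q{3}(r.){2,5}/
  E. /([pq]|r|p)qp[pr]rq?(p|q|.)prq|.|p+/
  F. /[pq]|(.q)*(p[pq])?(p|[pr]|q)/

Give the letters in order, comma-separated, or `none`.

A

A → match
B → no match
C → no match
D → no match
E → no match
F → no match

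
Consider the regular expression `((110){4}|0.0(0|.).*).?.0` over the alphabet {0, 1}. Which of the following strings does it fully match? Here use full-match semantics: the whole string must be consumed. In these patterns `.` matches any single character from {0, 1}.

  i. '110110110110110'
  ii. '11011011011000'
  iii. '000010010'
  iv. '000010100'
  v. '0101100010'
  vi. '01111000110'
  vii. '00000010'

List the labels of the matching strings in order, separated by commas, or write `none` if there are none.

i → match
ii → match
iii → match
iv → match
v → match
vi → no match
vii → match

i, ii, iii, iv, v, vii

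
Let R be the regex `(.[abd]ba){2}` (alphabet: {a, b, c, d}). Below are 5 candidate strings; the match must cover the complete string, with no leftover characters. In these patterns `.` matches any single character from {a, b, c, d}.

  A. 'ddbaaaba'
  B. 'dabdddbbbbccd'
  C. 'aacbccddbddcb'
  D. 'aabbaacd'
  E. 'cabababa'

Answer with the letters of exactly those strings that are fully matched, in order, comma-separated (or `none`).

A → match
B → no match — must end with 'ba'
C → no match — must end with 'ba'
D → no match — must end with 'ba'
E → match

A, E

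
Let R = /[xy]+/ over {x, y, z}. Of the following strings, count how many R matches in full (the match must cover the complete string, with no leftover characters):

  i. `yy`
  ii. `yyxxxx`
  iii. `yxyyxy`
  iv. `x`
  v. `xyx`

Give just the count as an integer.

5

i. `yy` → match
ii. `yyxxxx` → match
iii. `yxyyxy` → match
iv. `x` → match
v. `xyx` → match
Total matched: 5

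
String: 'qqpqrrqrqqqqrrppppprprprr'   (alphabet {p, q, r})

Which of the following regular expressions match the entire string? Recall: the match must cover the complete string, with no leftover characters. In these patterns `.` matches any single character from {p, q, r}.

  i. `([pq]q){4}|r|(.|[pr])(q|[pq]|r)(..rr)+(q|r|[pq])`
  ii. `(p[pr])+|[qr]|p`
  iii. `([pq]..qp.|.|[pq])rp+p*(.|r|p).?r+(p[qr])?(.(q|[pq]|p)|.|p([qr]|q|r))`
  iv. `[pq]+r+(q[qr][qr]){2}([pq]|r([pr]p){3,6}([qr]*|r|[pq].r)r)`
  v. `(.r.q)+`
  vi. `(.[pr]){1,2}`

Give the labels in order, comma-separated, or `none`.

i → no match
ii → no match
iii → no match
iv → match
v → no match — must end with 'q'
vi → no match

iv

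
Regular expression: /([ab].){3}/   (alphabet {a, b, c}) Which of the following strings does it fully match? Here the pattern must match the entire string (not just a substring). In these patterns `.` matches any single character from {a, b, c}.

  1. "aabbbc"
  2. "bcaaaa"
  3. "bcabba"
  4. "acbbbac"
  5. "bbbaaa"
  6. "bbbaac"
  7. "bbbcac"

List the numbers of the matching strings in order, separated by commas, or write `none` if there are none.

1 → match
2 → match
3 → match
4 → no match
5 → match
6 → match
7 → match

1, 2, 3, 5, 6, 7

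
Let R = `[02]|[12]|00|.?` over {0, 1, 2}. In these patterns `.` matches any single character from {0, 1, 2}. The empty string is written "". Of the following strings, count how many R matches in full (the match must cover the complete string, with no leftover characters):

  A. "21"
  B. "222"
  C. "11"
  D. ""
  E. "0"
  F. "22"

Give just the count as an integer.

2

A → no match
B → no match
C → no match
D → match
E → match
F → no match
Total matched: 2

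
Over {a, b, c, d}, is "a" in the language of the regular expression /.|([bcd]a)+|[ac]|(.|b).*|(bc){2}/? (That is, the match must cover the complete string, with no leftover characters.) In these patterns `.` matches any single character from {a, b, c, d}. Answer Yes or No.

Yes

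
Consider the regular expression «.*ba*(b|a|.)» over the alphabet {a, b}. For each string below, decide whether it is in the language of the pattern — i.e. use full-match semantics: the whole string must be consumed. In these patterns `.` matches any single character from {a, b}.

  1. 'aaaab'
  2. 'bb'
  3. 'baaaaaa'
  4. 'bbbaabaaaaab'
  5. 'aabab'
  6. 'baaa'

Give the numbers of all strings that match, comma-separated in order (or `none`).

1 → no match
2 → match
3 → match
4 → match
5 → match
6 → match

2, 3, 4, 5, 6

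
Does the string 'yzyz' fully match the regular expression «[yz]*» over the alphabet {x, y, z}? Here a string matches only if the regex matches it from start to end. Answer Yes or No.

Yes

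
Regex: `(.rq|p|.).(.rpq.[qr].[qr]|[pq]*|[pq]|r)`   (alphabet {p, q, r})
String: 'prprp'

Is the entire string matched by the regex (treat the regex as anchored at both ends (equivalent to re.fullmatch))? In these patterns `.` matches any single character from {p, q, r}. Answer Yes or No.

No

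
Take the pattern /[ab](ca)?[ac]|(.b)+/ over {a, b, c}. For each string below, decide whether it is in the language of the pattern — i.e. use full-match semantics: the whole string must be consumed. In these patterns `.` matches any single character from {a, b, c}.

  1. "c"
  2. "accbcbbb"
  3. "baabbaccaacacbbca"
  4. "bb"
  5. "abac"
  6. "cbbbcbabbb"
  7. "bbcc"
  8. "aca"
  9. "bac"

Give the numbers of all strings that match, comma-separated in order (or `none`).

1 → no match
2 → no match
3 → no match
4 → match
5 → no match
6 → match
7 → no match
8 → no match
9 → no match

4, 6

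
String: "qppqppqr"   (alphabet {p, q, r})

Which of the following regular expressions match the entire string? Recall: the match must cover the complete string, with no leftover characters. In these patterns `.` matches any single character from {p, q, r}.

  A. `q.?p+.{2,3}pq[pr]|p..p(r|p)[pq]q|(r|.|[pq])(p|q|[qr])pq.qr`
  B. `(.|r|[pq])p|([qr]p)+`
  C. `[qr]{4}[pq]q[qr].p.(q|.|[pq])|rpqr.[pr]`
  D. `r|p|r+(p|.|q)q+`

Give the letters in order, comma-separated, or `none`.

A → match
B → no match — must end with "p"
C → no match
D → no match

A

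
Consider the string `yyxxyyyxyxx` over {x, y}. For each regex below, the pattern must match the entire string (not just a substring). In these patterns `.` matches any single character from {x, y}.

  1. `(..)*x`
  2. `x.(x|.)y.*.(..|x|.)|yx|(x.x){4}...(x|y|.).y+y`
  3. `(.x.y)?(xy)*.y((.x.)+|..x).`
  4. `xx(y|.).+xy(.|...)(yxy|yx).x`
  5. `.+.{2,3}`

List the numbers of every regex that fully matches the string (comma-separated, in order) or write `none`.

1, 5

1 → match
2 → no match
3 → no match
4 → no match — must start with `xx`
5 → match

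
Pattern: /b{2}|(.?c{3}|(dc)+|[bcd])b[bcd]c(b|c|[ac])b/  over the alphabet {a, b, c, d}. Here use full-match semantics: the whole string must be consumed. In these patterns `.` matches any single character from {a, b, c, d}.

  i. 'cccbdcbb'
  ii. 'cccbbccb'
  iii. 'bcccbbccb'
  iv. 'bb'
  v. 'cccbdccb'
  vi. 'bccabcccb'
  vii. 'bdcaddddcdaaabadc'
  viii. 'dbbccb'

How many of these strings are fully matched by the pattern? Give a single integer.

i. 'cccbdcbb' → match
ii. 'cccbbccb' → match
iii. 'bcccbbccb' → match
iv. 'bb' → match
v. 'cccbdccb' → match
vi. 'bccabcccb' → no match
vii → no match — must end with 'b'
viii. 'dbbccb' → match
Total matched: 6

6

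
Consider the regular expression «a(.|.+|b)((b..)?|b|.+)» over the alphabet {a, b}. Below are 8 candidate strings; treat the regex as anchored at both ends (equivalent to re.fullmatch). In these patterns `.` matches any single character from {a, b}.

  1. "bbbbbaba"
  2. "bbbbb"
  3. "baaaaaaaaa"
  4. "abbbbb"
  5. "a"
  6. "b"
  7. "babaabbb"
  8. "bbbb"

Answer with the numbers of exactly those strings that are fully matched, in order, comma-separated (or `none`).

1. "bbbbbaba" → no match — must start with "a"
2. "bbbbb" → no match — must start with "a"
3. "baaaaaaaaa" → no match — must start with "a"
4. "abbbbb" → match
5. "a" → no match
6. "b" → no match — must start with "a"
7. "babaabbb" → no match — must start with "a"
8. "bbbb" → no match — must start with "a"

4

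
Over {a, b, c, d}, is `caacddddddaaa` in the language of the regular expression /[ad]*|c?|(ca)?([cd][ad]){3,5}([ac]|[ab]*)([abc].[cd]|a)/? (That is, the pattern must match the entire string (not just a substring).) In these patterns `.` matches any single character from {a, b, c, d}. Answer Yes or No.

No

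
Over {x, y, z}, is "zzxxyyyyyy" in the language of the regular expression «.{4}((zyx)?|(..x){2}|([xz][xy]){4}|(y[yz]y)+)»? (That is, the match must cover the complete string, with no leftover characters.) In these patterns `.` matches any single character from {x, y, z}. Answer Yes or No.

Yes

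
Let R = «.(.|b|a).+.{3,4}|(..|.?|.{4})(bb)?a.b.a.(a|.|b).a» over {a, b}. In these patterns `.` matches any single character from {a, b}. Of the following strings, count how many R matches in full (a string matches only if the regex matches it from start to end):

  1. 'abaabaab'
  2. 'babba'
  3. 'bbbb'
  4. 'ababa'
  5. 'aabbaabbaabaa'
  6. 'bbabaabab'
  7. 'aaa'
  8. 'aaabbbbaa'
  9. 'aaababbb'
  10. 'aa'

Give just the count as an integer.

5

1 → match
2 → no match
3 → no match
4 → no match
5 → match
6 → match
7 → no match
8 → match
9 → match
10 → no match
Total matched: 5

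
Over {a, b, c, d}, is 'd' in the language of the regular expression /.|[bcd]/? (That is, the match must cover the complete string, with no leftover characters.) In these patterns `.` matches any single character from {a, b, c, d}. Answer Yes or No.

Yes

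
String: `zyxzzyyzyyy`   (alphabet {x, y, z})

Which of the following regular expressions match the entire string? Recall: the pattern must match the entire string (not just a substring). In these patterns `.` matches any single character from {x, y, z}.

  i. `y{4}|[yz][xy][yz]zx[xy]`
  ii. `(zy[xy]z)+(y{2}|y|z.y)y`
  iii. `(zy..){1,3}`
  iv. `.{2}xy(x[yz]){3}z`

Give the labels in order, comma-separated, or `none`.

ii

i → no match
ii → match
iii → no match
iv → no match — must end with `z`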